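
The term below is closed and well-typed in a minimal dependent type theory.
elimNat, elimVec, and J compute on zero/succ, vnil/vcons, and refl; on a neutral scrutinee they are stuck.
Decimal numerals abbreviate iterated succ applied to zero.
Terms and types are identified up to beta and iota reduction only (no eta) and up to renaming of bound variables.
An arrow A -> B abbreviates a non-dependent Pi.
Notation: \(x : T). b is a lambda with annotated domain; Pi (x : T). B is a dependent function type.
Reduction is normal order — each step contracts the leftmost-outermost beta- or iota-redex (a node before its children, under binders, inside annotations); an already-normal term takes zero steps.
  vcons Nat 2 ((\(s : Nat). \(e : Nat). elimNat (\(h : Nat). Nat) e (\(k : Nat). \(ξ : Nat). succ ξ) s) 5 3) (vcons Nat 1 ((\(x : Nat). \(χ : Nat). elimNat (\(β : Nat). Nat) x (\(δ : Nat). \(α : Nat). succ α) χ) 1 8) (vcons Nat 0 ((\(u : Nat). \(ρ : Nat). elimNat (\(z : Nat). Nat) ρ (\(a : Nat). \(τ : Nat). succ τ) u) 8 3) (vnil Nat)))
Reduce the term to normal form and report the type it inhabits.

normal form:
  vcons Nat 2 8 (vcons Nat 1 9 (vcons Nat 0 11 (vnil Nat)))
type:
  Vec Nat 3


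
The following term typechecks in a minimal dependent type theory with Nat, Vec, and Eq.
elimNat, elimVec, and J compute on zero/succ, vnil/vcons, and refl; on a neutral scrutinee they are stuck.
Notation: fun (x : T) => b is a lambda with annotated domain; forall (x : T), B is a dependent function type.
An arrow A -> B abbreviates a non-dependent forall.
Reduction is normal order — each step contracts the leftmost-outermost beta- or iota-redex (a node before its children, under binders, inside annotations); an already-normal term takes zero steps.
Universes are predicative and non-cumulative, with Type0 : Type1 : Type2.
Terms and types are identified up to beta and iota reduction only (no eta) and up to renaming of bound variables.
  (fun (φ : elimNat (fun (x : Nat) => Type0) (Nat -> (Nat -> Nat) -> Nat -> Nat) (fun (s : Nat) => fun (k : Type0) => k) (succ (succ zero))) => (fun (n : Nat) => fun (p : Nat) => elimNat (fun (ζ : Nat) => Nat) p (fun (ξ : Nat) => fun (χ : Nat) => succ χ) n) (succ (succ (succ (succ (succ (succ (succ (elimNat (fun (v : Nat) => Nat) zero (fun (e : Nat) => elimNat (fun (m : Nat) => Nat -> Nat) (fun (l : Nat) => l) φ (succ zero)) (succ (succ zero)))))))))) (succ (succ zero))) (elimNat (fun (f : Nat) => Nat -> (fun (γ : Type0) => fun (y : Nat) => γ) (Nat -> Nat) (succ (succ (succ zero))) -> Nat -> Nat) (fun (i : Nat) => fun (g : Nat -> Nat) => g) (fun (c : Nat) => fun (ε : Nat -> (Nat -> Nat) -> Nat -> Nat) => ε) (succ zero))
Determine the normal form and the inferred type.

normal form:
  succ (succ (succ (succ (succ (succ (succ (succ (succ zero))))))))
the term's type:
  Nat
observation: reduction starts at a beta-redex, and 48 normal-order steps reach the normal form.


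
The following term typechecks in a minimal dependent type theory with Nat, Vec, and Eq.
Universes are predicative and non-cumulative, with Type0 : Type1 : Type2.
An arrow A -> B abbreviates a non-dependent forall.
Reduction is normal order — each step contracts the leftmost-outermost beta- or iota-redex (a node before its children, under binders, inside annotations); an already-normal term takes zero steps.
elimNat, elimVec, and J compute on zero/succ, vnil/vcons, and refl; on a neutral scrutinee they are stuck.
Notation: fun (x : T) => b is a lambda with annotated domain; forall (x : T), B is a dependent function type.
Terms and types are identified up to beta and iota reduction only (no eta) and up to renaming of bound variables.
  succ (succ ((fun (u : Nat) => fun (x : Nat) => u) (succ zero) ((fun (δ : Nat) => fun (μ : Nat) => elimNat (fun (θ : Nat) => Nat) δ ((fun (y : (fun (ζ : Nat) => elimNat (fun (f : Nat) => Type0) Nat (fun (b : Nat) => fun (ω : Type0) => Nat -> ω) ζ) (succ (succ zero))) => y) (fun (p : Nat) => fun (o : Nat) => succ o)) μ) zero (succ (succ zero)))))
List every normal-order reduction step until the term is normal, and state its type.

normal-order reduction sequence:
  succ (succ ((fun (u : Nat) => fun (x : Nat) => u) (succ zero) ((fun (δ : Nat) => fun (μ : Nat) => elimNat (fun (θ : Nat) => Nat) δ ((fun (y : (fun (ζ : Nat) => elimNat (fun (f : Nat) => Type0) Nat (fun (b : Nat) => fun (ω : Type0) => Nat -> ω) ζ) (succ (succ zero))) => y) (fun (p : Nat) => fun (o : Nat) => succ o)) μ) zero (succ (succ zero)))))
  ~> succ (succ ((fun (u : Nat) => succ zero) ((fun (x : Nat) => fun (δ : Nat) => elimNat (fun (μ : Nat) => Nat) x ((fun (θ : (fun (y : Nat) => elimNat (fun (ζ : Nat) => Type0) Nat (fun (f : Nat) => fun (b : Type0) => Nat -> b) y) (succ (succ zero))) => θ) (fun (ω : Nat) => fun (p : Nat) => succ p)) δ) zero (succ (succ zero)))))
  ~> succ (succ (succ zero))
type:
  Nat


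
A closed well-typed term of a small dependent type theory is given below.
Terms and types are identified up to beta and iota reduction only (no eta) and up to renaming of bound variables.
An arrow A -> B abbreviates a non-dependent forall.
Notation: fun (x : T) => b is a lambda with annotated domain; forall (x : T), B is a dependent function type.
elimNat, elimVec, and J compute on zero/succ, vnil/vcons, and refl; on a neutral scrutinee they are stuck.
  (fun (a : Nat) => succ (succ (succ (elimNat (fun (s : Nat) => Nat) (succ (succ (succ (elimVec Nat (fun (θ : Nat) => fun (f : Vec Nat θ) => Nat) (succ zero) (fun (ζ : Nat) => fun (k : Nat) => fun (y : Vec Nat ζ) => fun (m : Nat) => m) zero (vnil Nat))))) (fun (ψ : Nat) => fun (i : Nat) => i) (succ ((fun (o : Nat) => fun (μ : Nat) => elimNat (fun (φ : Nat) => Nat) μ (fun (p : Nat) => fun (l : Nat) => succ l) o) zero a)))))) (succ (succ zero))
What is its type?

type:
  Nat


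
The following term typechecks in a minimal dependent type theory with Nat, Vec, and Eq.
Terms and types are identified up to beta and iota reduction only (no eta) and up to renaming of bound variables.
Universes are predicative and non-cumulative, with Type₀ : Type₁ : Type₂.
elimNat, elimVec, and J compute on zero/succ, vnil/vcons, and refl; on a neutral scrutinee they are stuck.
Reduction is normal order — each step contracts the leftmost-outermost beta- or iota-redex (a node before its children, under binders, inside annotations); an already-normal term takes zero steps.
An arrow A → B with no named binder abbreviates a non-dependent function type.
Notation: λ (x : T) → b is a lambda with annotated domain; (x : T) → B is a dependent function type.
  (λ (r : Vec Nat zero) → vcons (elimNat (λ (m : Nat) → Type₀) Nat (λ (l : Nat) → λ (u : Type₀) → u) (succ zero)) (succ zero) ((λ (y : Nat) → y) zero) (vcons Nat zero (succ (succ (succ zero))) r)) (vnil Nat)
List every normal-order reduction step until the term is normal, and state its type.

normal-order reduction:
  (λ (r : Vec Nat zero) → vcons (elimNat (λ (m : Nat) → Type₀) Nat (λ (l : Nat) → λ (u : Type₀) → u) (succ zero)) (succ zero) ((λ (y : Nat) → y) zero) (vcons Nat zero (succ (succ (succ zero))) r)) (vnil Nat)
  ~> vcons (elimNat (λ (r : Nat) → Type₀) Nat (λ (m : Nat) → λ (l : Type₀) → l) (succ zero)) (succ zero) ((λ (u : Nat) → u) zero) (vcons Nat zero (succ (succ (succ zero))) (vnil Nat))
  ~> vcons ((λ (r : Nat) → λ (m : Type₀) → m) zero (elimNat (λ (l : Nat) → Type₀) Nat (λ (u : Nat) → λ (y : Type₀) → y) zero)) (succ zero) ((λ (q : Nat) → q) zero) (vcons Nat zero (succ (succ (succ zero))) (vnil Nat))
  ~> vcons ((λ (r : Type₀) → r) (elimNat (λ (m : Nat) → Type₀) Nat (λ (l : Nat) → λ (u : Type₀) → u) zero)) (succ zero) ((λ (y : Nat) → y) zero) (vcons Nat zero (succ (succ (succ zero))) (vnil Nat))
  ~> vcons (elimNat (λ (r : Nat) → Type₀) Nat (λ (m : Nat) → λ (l : Type₀) → l) zero) (succ zero) ((λ (u : Nat) → u) zero) (vcons Nat zero (succ (succ (succ zero))) (vnil Nat))
  ~> vcons Nat (succ zero) ((λ (r : Nat) → r) zero) (vcons Nat zero (succ (succ (succ zero))) (vnil Nat))
  ~> vcons Nat (succ zero) zero (vcons Nat zero (succ (succ (succ zero))) (vnil Nat))
type:
  Vec Nat (succ (succ zero))


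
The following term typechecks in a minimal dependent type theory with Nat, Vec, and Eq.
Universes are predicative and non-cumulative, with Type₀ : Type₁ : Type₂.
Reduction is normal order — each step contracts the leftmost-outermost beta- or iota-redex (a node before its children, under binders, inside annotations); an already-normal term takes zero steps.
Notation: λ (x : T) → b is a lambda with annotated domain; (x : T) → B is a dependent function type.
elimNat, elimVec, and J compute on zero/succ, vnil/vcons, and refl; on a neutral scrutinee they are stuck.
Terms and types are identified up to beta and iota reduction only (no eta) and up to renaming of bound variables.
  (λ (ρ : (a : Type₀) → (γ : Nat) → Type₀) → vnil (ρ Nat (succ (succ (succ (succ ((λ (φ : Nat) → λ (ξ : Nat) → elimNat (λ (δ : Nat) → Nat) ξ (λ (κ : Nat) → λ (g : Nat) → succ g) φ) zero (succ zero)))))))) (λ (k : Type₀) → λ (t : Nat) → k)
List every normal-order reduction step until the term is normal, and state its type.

normal-order reduction:
  (λ (ρ : (a : Type₀) → (γ : Nat) → Type₀) → vnil (ρ Nat (succ (succ (succ (succ ((λ (φ : Nat) → λ (ξ : Nat) → elimNat (λ (δ : Nat) → Nat) ξ (λ (κ : Nat) → λ (g : Nat) → succ g) φ) zero (succ zero)))))))) (λ (k : Type₀) → λ (t : Nat) → k)
  ~> vnil ((λ (ρ : Type₀) → λ (a : Nat) → ρ) Nat (succ (succ (succ (succ ((λ (γ : Nat) → λ (φ : Nat) → elimNat (λ (ξ : Nat) → Nat) φ (λ (δ : Nat) → λ (κ : Nat) → succ κ) γ) zero (succ zero)))))))
  ~> vnil ((λ (ρ : Nat) → Nat) (succ (succ (succ (succ ((λ (a : Nat) → λ (γ : Nat) → elimNat (λ (φ : Nat) → Nat) γ (λ (ξ : Nat) → λ (δ : Nat) → succ δ) a) zero (succ zero)))))))
  ~> vnil Nat
the term's type:
  Vec Nat zero


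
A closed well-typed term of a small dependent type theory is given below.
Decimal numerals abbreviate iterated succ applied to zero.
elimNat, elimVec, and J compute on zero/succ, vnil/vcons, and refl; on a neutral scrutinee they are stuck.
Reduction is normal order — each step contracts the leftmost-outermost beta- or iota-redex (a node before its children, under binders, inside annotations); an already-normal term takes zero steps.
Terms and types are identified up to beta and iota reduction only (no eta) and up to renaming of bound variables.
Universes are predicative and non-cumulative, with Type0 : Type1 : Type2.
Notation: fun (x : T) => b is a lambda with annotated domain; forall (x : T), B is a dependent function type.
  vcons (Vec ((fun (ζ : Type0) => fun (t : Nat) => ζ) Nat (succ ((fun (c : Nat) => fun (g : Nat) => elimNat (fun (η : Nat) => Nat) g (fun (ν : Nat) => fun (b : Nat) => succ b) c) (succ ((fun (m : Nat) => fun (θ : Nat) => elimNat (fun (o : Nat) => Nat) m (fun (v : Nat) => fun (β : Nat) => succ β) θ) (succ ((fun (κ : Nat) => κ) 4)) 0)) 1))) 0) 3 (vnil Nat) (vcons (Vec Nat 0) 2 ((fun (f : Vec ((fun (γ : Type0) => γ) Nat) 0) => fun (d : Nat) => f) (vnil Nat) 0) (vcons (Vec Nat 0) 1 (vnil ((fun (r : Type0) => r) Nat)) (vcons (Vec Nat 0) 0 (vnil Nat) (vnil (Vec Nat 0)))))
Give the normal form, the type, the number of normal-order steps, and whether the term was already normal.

normal form:
  vcons (Vec Nat 0) 3 (vnil Nat) (vcons (Vec Nat 0) 2 (vnil Nat) (vcons (Vec Nat 0) 1 (vnil Nat) (vcons (Vec Nat 0) 0 (vnil Nat) (vnil (Vec Nat 0)))))
type:
  Vec (Vec Nat 0) 4
normal-order step count: 5
started in normal form: no
first redex: a beta-redex


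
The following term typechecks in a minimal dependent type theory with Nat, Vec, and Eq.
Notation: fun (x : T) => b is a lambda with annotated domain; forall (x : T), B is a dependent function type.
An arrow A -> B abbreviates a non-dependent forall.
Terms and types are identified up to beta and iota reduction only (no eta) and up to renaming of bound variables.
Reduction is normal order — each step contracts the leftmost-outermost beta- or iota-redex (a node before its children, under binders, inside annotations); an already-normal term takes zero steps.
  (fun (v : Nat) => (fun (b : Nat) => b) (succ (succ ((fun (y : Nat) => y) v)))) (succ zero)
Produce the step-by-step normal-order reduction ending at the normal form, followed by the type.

normal-order reduction:
  (fun (v : Nat) => (fun (b : Nat) => b) (succ (succ ((fun (y : Nat) => y) v)))) (succ zero)
  ~> (fun (v : Nat) => v) (succ (succ ((fun (b : Nat) => b) (succ zero))))
  ~> succ (succ ((fun (v : Nat) => v) (succ zero)))
  ~> succ (succ (succ zero))
inferred type:
  Nat


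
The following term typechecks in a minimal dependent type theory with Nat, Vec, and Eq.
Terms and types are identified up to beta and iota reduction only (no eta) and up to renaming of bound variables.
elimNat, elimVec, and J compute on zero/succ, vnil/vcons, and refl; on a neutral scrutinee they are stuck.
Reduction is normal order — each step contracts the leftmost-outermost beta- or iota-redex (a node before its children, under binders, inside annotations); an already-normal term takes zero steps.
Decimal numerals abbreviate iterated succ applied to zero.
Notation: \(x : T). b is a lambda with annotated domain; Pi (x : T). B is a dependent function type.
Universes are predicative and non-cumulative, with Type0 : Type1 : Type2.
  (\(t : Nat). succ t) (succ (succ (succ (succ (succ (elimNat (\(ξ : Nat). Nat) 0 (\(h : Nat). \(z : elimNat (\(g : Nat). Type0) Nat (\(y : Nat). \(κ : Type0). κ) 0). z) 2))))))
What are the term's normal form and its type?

reduced normal form:
  6
the term's type:
  Nat


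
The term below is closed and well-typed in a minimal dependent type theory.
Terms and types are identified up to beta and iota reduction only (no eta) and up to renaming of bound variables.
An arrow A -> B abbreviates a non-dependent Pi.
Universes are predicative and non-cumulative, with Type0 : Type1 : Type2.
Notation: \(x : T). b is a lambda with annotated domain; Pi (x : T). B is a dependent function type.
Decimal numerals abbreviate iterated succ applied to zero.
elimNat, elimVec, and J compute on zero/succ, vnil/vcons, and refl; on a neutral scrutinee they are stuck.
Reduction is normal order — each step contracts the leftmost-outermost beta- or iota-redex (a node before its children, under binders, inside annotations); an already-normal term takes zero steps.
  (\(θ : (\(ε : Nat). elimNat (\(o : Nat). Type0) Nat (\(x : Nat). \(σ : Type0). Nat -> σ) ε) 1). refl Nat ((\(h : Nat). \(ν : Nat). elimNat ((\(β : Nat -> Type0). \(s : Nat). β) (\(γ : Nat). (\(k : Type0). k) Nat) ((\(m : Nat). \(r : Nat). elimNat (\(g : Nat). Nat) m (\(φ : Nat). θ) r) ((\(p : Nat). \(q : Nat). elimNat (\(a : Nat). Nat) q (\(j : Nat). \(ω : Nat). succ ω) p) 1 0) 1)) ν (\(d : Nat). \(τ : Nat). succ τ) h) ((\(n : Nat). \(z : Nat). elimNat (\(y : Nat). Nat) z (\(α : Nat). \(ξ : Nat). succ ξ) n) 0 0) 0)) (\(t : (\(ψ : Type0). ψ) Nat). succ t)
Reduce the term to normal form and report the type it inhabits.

resulting normal form:
  refl Nat 0
inferred type:
  Eq Nat 0 0


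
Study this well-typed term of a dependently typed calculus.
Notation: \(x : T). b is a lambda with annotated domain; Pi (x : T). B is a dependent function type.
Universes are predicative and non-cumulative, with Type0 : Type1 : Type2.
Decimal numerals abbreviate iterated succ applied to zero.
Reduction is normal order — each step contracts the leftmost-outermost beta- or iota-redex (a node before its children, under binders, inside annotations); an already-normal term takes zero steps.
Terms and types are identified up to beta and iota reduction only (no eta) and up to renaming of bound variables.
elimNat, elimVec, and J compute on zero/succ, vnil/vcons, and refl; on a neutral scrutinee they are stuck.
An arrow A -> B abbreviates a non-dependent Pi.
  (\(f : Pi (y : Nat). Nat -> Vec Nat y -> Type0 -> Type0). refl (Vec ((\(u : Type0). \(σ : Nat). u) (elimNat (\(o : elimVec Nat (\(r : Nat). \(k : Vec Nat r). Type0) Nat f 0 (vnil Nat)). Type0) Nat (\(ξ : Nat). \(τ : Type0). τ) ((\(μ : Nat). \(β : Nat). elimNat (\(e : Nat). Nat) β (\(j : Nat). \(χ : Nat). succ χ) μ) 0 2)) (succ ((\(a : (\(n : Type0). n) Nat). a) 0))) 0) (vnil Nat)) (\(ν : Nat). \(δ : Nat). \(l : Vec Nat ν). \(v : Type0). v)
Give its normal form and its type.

resulting normal form:
  refl (Vec Nat 0) (vnil Nat)
type:
  Eq (Vec Nat 0) (vnil Nat) (vnil Nat)
observation: contracting a beta-redex first, the term normalizes in 14 steps.


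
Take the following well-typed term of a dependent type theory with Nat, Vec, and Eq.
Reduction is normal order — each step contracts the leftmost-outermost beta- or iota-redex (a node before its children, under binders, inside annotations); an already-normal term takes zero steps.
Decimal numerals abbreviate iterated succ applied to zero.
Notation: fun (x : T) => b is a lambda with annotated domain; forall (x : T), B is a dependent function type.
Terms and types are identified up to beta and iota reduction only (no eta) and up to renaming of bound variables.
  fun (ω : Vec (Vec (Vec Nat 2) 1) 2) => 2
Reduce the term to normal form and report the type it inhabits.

resulting normal form:
  fun (ω : Vec (Vec (Vec Nat 2) 1) 2) => 2
the term's type:
  forall (ω : Vec (Vec (Vec Nat 2) 1) 2), Nat
observation: no redex remains anywhere in the term; it is its own normal form.


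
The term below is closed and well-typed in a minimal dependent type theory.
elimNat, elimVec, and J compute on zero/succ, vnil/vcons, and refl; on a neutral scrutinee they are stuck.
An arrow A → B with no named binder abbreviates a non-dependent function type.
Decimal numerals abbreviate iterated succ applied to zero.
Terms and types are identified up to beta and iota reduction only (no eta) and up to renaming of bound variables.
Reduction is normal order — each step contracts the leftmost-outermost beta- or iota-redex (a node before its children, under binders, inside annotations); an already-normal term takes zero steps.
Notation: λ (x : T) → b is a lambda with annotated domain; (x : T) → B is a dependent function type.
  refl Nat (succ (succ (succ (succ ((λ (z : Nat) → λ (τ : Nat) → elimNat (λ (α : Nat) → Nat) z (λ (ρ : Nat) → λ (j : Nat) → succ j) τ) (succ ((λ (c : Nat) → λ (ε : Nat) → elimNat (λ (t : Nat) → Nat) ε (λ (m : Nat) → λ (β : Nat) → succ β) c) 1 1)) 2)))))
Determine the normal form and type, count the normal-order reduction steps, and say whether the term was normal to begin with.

normal form:
  refl Nat 9
type:
  Eq Nat 9 9
reduction steps (normal order): 15
already normal: no
first contracted redex: a beta-redex


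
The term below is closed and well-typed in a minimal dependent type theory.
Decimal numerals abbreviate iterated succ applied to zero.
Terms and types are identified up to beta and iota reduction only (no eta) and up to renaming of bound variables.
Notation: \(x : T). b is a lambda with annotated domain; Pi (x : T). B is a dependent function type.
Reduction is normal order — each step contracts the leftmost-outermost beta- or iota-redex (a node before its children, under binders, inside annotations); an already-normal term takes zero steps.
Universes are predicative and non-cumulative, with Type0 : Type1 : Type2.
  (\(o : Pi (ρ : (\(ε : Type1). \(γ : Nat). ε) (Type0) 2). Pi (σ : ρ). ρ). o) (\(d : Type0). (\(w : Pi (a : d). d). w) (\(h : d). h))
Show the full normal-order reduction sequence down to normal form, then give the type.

normal-order reduction sequence:
  (\(o : Pi (ρ : (\(ε : Type1). \(γ : Nat). ε) (Type0) 2). Pi (σ : ρ). ρ). o) (\(d : Type0). (\(w : Pi (a : d). d). w) (\(h : d). h))
  ~> \(o : Type0). (\(ρ : Pi (ε : o). o). ρ) (\(γ : o). γ)
  ~> \(o : Type0). \(ρ : o). ρ
the term's type:
  Pi (o : Type0). Pi (ρ : o). o


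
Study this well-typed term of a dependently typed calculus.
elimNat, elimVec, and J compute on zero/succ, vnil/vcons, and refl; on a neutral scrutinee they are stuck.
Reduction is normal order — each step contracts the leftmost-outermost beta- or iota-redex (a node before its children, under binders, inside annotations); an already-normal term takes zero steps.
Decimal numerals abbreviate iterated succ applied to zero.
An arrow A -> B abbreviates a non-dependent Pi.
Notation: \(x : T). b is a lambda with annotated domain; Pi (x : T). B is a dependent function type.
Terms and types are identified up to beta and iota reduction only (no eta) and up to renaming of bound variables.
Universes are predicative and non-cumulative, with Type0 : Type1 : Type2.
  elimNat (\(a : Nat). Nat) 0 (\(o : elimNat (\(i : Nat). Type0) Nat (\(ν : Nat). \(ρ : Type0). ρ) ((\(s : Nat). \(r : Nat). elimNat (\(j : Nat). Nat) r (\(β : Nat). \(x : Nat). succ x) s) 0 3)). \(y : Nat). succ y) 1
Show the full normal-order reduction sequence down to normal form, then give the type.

reduction (normal order):
  elimNat (\(a : Nat). Nat) 0 (\(o : elimNat (\(i : Nat). Type0) Nat (\(ν : Nat). \(ρ : Type0). ρ) ((\(s : Nat). \(r : Nat). elimNat (\(j : Nat). Nat) r (\(β : Nat). \(x : Nat). succ x) s) 0 3)). \(y : Nat). succ y) 1
  ~> (\(a : elimNat (\(o : Nat). Type0) Nat (\(i : Nat). \(ν : Type0). ν) ((\(ρ : Nat). \(s : Nat). elimNat (\(r : Nat). Nat) s (\(j : Nat). \(β : Nat). succ β) ρ) 0 3)). \(x : Nat). succ x) 0 (elimNat (\(y : Nat). Nat) 0 (\(μ : elimNat (\(k : Nat). Type0) Nat (\(φ : Nat). \(δ : Type0). δ) ((\(f : Nat). \(q : Nat). elimNat (\(u : Nat). Nat) q (\(θ : Nat). \(p : Nat). succ p) f) 0 3)). \(τ : Nat). succ τ) 0)
  ~> (\(a : Nat). succ a) (elimNat (\(o : Nat). Nat) 0 (\(i : elimNat (\(ν : Nat). Type0) Nat (\(ρ : Nat). \(s : Type0). s) ((\(r : Nat). \(j : Nat). elimNat (\(β : Nat). Nat) j (\(x : Nat). \(y : Nat). succ y) r) 0 3)). \(μ : Nat). succ μ) 0)
  ~> succ (elimNat (\(a : Nat). Nat) 0 (\(o : elimNat (\(i : Nat). Type0) Nat (\(ν : Nat). \(ρ : Type0). ρ) ((\(s : Nat). \(r : Nat). elimNat (\(j : Nat). Nat) r (\(β : Nat). \(x : Nat). succ x) s) 0 3)). \(y : Nat). succ y) 0)
  ~> 1
the term's type:
  Nat


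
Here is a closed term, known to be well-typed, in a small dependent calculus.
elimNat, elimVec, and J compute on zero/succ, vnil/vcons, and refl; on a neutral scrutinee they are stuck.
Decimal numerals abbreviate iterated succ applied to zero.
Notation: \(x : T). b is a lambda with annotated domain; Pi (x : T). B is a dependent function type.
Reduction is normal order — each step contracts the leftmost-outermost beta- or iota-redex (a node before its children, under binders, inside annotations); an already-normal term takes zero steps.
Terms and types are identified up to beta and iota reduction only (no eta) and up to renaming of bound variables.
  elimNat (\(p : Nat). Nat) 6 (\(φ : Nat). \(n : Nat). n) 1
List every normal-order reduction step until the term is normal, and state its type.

reduction (normal order):
  elimNat (\(p : Nat). Nat) 6 (\(φ : Nat). \(n : Nat). n) 1
  ~> (\(p : Nat). \(φ : Nat). φ) 0 (elimNat (\(n : Nat). Nat) 6 (\(w : Nat). \(f : Nat). f) 0)
  ~> (\(p : Nat). p) (elimNat (\(φ : Nat). Nat) 6 (\(n : Nat). \(w : Nat). w) 0)
  ~> elimNat (\(p : Nat). Nat) 6 (\(φ : Nat). \(n : Nat). n) 0
  ~> 6
type:
  Nat


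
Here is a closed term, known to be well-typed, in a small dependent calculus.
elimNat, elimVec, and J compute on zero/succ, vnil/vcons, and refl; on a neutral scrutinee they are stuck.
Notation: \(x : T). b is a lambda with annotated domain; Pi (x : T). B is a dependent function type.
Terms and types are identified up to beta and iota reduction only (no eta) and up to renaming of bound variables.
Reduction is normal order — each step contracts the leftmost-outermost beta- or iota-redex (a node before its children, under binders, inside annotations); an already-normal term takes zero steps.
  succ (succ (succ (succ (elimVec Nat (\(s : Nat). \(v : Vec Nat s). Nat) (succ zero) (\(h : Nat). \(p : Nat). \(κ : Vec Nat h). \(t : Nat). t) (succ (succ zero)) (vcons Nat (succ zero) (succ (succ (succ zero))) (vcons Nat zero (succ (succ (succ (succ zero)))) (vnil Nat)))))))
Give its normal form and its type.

resulting normal form:
  succ (succ (succ (succ (succ zero))))
type:
  Nat


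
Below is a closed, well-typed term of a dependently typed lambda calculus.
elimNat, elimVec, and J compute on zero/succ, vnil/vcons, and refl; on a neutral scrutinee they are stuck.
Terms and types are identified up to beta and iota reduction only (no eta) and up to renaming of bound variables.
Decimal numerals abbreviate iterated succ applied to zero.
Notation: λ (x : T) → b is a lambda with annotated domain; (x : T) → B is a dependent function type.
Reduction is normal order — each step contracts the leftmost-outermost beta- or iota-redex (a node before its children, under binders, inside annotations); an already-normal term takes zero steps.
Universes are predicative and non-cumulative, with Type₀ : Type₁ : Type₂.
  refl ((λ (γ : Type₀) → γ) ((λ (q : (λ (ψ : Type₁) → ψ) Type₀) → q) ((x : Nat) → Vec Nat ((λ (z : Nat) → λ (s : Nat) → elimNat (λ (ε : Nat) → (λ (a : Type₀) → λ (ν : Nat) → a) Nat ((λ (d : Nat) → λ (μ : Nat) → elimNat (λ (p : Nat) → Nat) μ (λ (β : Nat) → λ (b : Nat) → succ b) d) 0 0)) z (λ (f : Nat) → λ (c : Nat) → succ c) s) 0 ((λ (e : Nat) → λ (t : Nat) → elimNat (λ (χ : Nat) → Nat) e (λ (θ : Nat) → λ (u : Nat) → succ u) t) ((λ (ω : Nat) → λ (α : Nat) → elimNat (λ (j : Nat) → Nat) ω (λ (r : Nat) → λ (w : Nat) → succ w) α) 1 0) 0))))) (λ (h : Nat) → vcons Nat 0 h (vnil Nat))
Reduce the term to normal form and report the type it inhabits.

resulting normal form:
  refl ((γ : Nat) → Vec Nat 1) (λ (q : Nat) → vcons Nat 0 q (vnil Nat))
the term's type:
  Eq ((γ : Nat) → Vec Nat 1) (λ (q : Nat) → vcons Nat 0 q (vnil Nat)) (λ (ψ : Nat) → vcons Nat 0 ψ (vnil Nat))


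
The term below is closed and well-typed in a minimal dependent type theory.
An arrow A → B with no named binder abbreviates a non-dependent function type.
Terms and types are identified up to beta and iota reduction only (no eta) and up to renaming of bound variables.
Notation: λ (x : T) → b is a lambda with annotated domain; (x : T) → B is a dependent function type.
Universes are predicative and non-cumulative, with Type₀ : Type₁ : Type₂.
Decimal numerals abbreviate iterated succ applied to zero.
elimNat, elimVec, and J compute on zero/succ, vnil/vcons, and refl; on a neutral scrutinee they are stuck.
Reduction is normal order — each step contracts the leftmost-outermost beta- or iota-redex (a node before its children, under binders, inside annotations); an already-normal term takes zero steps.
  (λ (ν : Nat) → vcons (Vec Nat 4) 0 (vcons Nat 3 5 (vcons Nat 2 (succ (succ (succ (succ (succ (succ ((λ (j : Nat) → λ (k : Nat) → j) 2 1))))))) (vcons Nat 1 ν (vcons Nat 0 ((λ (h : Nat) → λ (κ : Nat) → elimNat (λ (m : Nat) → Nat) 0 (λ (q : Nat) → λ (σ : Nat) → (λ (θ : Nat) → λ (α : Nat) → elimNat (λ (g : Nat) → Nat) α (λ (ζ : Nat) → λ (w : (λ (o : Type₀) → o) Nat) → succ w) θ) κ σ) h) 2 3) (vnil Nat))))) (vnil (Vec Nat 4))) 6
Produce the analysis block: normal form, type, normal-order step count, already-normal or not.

reduced normal form:
  vcons (Vec Nat 4) 0 (vcons Nat 3 5 (vcons Nat 2 8 (vcons Nat 1 6 (vcons Nat 0 6 (vnil Nat))))) (vnil (Vec Nat 4))
the term's type:
  Vec (Vec Nat 4) 1
steps to reach normal form (normal order): 36
started in normal form: no
first contracted redex: a beta-redex


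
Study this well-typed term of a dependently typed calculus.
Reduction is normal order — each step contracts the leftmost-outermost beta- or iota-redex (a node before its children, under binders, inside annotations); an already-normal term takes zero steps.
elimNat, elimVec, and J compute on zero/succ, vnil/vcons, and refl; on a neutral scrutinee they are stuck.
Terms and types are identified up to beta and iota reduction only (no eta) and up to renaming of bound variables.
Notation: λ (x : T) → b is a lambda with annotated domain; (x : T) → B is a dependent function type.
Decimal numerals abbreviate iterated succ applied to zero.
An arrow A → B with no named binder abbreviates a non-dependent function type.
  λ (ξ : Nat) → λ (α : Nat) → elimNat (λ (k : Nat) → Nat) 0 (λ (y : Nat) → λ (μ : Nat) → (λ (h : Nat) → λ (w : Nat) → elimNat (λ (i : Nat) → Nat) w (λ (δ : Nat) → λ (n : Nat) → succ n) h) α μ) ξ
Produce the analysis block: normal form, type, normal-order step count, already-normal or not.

resulting normal form:
  λ (ξ : Nat) → λ (α : Nat) → elimNat (λ (k : Nat) → Nat) 0 (λ (y : Nat) → λ (μ : Nat) → elimNat (λ (h : Nat) → Nat) μ (λ (w : Nat) → λ (i : Nat) → succ i) α) ξ
inferred type:
  Nat → Nat → Nat
reduction steps (normal order): 2
started in normal form: no
first contracted redex: a beta-redex


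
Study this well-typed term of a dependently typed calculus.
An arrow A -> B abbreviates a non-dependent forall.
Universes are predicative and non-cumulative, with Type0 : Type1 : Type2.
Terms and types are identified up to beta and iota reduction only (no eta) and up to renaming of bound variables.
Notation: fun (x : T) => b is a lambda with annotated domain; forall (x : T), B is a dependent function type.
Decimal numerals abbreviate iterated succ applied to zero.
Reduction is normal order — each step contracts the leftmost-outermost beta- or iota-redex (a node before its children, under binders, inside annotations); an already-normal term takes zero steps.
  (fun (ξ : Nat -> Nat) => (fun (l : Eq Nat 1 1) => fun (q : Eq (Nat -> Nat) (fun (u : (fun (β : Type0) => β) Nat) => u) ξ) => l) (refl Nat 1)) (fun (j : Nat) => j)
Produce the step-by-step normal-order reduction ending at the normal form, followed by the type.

reduction (normal order):
  (fun (ξ : Nat -> Nat) => (fun (l : Eq Nat 1 1) => fun (q : Eq (Nat -> Nat) (fun (u : (fun (β : Type0) => β) Nat) => u) ξ) => l) (refl Nat 1)) (fun (j : Nat) => j)
  ~> (fun (ξ : Eq Nat 1 1) => fun (l : Eq (Nat -> Nat) (fun (q : (fun (u : Type0) => u) Nat) => q) (fun (β : Nat) => β)) => ξ) (refl Nat 1)
  ~> fun (ξ : Eq (Nat -> Nat) (fun (l : (fun (q : Type0) => q) Nat) => l) (fun (u : Nat) => u)) => refl Nat 1
  ~> fun (ξ : Eq (Nat -> Nat) (fun (l : Nat) => l) (fun (q : Nat) => q)) => refl Nat 1
inferred type:
  Eq (Nat -> Nat) (fun (ξ : Nat) => ξ) (fun (l : Nat) => l) -> Eq Nat 1 1


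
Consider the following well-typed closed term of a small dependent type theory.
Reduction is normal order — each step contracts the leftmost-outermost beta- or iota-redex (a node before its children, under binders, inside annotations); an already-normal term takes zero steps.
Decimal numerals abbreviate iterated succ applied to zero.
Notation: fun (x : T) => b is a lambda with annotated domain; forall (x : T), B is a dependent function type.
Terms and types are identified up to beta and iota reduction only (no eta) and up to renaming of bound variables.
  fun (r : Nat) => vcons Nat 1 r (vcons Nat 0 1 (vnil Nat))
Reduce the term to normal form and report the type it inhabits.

reduced normal form:
  fun (r : Nat) => vcons Nat 1 r (vcons Nat 0 1 (vnil Nat))
type:
  forall (r : Nat), Vec Nat 2


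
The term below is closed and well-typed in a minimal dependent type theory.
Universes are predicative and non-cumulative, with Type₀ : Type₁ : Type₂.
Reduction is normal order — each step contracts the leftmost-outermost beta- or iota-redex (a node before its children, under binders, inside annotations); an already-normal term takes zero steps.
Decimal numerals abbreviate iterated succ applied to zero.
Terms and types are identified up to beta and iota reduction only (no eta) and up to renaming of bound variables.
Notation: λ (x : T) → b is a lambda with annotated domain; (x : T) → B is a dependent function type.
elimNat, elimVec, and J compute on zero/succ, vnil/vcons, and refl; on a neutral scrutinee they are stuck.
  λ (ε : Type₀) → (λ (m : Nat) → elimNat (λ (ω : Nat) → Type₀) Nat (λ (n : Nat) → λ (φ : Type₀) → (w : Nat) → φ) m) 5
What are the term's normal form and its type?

resulting normal form:
  λ (ε : Type₀) → (m : Nat) → (ω : Nat) → (n : Nat) → (φ : Nat) → (w : Nat) → Nat
inferred type:
  (ε : Type₀) → Type₀


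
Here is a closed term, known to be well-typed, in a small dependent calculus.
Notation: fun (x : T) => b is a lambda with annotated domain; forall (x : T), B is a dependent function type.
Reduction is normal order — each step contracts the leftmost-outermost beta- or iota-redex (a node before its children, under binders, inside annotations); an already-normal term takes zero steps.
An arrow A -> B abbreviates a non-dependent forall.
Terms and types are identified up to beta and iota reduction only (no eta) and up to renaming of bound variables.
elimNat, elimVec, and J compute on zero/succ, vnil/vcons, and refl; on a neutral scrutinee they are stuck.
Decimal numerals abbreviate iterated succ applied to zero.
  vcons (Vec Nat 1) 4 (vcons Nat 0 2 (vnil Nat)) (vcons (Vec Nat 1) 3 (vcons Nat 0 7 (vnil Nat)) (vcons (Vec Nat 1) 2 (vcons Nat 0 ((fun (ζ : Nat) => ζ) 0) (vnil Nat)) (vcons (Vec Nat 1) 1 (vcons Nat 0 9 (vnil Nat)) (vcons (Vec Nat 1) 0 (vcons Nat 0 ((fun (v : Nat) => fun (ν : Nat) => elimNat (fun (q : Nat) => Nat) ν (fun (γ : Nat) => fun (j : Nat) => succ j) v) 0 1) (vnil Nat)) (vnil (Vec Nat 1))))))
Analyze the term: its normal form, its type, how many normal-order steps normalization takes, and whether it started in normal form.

normal form:
  vcons (Vec Nat 1) 4 (vcons Nat 0 2 (vnil Nat)) (vcons (Vec Nat 1) 3 (vcons Nat 0 7 (vnil Nat)) (vcons (Vec Nat 1) 2 (vcons Nat 0 0 (vnil Nat)) (vcons (Vec Nat 1) 1 (vcons Nat 0 9 (vnil Nat)) (vcons (Vec Nat 1) 0 (vcons Nat 0 1 (vnil Nat)) (vnil (Vec Nat 1))))))
type:
  Vec (Vec Nat 1) 5
reduction steps (normal order): 4
already normal: no
first redex: a beta-redex


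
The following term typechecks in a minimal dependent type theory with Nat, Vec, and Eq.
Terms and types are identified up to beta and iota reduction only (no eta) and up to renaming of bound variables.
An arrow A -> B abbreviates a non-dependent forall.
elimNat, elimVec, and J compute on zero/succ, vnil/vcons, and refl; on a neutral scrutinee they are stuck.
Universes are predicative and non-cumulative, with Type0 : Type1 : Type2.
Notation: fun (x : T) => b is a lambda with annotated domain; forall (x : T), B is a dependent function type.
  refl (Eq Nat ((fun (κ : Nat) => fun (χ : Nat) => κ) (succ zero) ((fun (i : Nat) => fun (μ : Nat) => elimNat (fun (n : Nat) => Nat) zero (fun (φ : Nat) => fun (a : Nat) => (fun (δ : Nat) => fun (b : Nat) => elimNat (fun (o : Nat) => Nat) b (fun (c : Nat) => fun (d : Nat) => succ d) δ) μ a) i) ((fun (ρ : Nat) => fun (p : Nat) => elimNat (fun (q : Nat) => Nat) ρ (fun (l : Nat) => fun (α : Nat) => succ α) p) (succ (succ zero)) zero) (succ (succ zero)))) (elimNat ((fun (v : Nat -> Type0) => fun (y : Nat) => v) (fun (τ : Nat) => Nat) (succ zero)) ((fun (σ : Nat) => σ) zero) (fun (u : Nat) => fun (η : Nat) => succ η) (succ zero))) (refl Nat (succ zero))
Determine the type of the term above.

the term's type:
  Eq (Eq Nat (succ zero) (succ zero)) (refl Nat (succ zero)) (refl Nat (succ zero))


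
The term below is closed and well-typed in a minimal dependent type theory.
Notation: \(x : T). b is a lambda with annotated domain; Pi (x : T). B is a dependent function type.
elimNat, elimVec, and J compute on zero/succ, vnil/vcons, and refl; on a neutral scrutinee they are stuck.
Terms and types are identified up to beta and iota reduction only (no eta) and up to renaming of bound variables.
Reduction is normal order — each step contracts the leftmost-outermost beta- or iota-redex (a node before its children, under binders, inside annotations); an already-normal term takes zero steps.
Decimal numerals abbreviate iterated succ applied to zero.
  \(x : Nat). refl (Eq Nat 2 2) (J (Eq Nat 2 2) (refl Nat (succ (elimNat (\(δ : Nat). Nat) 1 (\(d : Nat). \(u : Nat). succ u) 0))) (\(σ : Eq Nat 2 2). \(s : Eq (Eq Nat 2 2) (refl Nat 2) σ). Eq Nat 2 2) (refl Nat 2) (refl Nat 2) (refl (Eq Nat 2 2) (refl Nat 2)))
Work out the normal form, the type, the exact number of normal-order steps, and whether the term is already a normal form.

reduced normal form:
  \(x : Nat). refl (Eq Nat 2 2) (refl Nat 2)
the term's type:
  Pi (x : Nat). Eq (Eq Nat 2 2) (refl Nat 2) (refl Nat 2)
reduction steps (normal order): 1
started in normal form: no
first redex: a J iota-redex


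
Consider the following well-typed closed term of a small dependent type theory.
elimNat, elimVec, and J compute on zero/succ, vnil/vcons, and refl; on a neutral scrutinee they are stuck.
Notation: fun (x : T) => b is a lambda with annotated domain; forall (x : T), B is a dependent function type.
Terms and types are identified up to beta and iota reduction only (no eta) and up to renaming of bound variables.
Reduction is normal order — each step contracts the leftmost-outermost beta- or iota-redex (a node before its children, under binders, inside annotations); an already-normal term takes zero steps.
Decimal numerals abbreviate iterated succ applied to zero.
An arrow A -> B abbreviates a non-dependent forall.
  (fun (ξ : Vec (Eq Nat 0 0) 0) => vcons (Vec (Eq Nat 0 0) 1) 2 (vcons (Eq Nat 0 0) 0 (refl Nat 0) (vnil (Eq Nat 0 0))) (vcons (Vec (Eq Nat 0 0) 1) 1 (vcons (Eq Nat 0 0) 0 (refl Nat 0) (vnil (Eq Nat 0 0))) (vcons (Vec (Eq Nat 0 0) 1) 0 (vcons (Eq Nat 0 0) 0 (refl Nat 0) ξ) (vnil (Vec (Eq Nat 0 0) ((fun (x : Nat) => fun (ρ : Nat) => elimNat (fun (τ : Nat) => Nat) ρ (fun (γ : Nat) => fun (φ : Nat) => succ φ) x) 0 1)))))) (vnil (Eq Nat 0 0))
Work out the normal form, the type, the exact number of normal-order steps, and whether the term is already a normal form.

resulting normal form:
  vcons (Vec (Eq Nat 0 0) 1) 2 (vcons (Eq Nat 0 0) 0 (refl Nat 0) (vnil (Eq Nat 0 0))) (vcons (Vec (Eq Nat 0 0) 1) 1 (vcons (Eq Nat 0 0) 0 (refl Nat 0) (vnil (Eq Nat 0 0))) (vcons (Vec (Eq Nat 0 0) 1) 0 (vcons (Eq Nat 0 0) 0 (refl Nat 0) (vnil (Eq Nat 0 0))) (vnil (Vec (Eq Nat 0 0) 1))))
type:
  Vec (Vec (Eq Nat 0 0) 1) 3
steps to reach normal form (normal order): 4
term was already normal: no
first contracted redex: a beta-redex


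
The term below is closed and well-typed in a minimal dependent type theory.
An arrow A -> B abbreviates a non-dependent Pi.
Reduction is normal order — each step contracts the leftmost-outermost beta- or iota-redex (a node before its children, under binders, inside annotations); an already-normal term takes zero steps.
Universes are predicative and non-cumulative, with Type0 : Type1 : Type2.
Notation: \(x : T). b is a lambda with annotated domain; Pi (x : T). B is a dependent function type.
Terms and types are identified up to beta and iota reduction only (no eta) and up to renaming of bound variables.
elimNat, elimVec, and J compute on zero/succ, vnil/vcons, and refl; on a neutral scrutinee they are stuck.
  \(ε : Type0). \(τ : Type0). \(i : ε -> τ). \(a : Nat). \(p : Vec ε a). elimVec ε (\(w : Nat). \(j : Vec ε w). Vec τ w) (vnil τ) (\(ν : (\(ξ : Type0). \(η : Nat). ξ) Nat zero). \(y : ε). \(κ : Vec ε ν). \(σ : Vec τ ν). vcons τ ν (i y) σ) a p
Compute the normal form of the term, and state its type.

normal form:
  \(ε : Type0). \(τ : Type0). \(i : ε -> τ). \(a : Nat). \(p : Vec ε a). elimVec ε (\(w : Nat). \(j : Vec ε w). Vec τ w) (vnil τ) (\(ν : Nat). \(ξ : ε). \(η : Vec ε ν). \(y : Vec τ ν). vcons τ ν (i ξ) y) a p
the term's type:
  Pi (ε : Type0). Pi (τ : Type0). (ε -> τ) -> Pi (i : Nat). Vec ε i -> Vec τ i


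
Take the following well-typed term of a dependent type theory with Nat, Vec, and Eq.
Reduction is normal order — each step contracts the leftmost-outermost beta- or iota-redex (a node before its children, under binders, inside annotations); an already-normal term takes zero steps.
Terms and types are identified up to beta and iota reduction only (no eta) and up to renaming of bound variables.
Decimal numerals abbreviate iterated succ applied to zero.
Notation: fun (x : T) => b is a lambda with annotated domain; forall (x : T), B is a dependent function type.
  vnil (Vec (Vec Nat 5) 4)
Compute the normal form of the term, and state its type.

reduced normal form:
  vnil (Vec (Vec Nat 5) 4)
the term's type:
  Vec (Vec (Vec Nat 5) 4) 0
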